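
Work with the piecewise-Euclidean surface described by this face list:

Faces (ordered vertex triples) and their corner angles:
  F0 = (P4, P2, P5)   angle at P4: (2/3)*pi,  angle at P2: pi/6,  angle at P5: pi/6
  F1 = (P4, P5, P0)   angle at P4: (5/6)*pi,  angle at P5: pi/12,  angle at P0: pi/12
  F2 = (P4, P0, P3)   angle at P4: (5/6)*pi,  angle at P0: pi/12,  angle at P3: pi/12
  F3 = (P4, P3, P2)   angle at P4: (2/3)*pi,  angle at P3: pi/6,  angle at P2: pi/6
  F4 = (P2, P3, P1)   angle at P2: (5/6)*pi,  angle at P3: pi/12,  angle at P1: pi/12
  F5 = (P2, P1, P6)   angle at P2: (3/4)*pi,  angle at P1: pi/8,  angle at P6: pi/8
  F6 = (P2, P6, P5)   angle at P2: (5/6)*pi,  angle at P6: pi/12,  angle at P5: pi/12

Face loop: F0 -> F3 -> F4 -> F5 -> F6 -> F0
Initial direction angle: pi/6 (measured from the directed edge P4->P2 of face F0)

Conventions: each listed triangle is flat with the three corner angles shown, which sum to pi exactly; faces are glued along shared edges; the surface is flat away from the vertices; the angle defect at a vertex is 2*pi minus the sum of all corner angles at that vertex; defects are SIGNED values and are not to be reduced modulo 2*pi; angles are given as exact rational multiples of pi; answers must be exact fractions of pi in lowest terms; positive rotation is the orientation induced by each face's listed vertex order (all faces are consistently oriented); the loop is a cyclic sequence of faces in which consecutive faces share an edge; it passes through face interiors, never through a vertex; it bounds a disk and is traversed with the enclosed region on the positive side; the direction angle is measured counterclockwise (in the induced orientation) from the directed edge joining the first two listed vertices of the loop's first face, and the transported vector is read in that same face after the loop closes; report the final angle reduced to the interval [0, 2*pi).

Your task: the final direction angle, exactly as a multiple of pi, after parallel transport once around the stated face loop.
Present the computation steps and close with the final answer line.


enclosed vertex P2: corner angles sum to (11/4)*pi, defect = 2*pi - (11/4)*pi = (-3/4)*pi
final direction = starting direction + enclosed defect total, reduced mod 2*pi (induced orientation)
final angle = pi/6 - (3/4)*pi = (17/12)*pi (mod 2*pi)

Answer: final direction angle = (17/12)*pi


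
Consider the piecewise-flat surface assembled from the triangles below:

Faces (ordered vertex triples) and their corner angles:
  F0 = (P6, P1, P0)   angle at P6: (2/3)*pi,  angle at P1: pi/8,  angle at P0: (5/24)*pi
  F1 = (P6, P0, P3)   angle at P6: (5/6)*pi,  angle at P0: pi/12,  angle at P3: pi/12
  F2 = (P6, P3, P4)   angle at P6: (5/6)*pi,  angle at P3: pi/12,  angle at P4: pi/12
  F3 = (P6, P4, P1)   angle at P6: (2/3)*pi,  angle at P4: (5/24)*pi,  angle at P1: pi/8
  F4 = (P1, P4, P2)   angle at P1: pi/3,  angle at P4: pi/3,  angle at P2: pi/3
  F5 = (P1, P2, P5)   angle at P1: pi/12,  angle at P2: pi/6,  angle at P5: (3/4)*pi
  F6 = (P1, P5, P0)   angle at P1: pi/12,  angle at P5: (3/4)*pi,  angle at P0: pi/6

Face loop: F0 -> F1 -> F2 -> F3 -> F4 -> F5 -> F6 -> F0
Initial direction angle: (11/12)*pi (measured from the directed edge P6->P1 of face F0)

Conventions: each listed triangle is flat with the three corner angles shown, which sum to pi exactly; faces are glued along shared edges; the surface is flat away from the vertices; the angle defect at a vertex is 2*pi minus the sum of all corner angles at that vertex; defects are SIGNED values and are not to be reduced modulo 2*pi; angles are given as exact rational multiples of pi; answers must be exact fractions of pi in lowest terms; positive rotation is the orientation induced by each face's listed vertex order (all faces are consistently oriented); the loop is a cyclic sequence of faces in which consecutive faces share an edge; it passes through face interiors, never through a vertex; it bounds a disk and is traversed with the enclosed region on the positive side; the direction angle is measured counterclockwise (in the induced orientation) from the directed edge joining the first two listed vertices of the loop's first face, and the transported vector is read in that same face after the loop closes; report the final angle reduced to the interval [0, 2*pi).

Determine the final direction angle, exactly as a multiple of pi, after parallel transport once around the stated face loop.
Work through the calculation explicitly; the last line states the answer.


enclosed vertex P1: corner angles sum to (3/4)*pi, defect = 2*pi - (3/4)*pi = (5/4)*pi
enclosed vertex P6: corner angles sum to 3*pi, defect = 2*pi - 3*pi = -pi
transport around the loop rotates by the sum of enclosed defects; add to the initial angle mod 2*pi
final angle = (11/12)*pi + pi/4 = (7/6)*pi (mod 2*pi)

Answer: final direction angle = (7/6)*pi


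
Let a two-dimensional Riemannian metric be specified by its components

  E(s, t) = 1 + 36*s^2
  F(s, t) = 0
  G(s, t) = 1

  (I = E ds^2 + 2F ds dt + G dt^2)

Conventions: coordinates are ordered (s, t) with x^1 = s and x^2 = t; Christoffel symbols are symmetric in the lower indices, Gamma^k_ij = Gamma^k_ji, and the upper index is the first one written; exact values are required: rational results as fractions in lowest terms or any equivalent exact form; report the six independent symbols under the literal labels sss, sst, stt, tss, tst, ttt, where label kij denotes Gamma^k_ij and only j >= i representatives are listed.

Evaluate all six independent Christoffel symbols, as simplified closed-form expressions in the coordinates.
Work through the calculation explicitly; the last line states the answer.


E = 1 + 36*s^2; F = 0; G = 1
Gamma^k_ij = (1/2) g^{kl} (d_i g_jl + d_j g_il - d_l g_ij), with g^inv = (1/(EG-F^2)) [[G, -F], [-F, E]]
first partials: E_s = 72*s, E_t = 0, F_s = 0, F_t = 0, G_s = 0, G_t = 0
D = EG - F^2 = 1 + 36*s^2
expanded: Gamma^s_ss = (G E_s - 2F F_s + F E_t)/(2D), Gamma^s_st = (G E_t - F G_s)/(2D), Gamma^s_tt = (2G F_t - G G_s - F G_t)/(2D), Gamma^t_ss = (2E F_s - E E_t - F E_s)/(2D), Gamma^t_st = (E G_s - F E_t)/(2D), Gamma^t_tt = (E G_t - 2F F_t + F G_s)/(2D); substitute and cancel common factors

Answer: Gamma_sss = 36*s/(36*s^2 + 1), Gamma_sst = 0, Gamma_stt = 0, Gamma_tss = 0, Gamma_tst = 0, Gamma_ttt = 0


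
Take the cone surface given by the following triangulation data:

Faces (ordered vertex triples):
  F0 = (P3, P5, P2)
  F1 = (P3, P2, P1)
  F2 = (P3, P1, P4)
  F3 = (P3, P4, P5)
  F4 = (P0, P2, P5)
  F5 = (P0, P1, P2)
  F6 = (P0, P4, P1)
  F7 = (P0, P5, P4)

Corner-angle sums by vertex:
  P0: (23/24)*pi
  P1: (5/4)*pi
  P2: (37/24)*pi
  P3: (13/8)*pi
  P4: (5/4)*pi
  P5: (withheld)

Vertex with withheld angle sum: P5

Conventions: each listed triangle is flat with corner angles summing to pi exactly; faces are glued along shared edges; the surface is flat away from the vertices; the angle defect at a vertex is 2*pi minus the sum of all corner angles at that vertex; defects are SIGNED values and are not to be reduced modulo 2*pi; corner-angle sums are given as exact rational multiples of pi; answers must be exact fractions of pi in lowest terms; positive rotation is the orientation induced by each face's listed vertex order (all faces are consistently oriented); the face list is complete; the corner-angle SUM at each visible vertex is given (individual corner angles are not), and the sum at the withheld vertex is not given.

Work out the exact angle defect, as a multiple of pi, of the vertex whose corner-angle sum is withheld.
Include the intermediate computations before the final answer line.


V = 6, E = 12, F = 8; chi = V - E + F = 2
Gauss-Bonnet: total defect = 2*pi*chi = 4*pi; visible defects sum to (27/8)*pi

Answer: defect(P5) = (5/8)*pi


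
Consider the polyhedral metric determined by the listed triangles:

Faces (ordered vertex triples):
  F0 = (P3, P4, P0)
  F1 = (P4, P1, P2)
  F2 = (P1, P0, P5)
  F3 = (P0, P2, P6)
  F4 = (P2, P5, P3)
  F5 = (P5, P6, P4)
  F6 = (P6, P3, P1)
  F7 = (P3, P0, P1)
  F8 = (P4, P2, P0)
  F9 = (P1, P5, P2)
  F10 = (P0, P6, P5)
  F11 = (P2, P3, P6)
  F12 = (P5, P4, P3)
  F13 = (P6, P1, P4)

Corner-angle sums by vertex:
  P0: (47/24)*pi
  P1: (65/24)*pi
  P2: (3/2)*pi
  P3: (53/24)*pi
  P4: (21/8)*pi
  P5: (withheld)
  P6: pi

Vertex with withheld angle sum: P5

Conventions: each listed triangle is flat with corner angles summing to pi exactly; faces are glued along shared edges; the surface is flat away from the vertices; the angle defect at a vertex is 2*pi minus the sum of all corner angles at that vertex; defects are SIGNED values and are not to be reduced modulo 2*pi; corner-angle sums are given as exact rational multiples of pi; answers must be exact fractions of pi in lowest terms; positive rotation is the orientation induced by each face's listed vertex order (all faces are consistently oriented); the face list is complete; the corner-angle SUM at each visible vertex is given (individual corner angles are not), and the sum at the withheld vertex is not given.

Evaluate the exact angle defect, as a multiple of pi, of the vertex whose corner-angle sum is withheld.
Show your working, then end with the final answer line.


V = 7, E = 21, F = 14; chi = V - E + F = 0
Gauss-Bonnet: total defect = 2*pi*chi = 0; visible defects sum to 0

Answer: defect(P5) = 0


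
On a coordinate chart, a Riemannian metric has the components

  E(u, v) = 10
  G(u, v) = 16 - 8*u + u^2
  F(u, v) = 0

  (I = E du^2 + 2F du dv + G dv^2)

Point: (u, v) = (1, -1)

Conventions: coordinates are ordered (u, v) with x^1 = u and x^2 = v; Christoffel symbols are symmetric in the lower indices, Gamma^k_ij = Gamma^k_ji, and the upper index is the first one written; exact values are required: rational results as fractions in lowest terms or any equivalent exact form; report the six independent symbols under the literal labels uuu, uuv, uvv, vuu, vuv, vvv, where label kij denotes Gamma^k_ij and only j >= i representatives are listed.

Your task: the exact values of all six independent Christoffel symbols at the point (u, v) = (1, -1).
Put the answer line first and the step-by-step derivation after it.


Answer: Gamma_uuu = 0, Gamma_uuv = 0, Gamma_uvv = 3/10, Gamma_vuu = 0, Gamma_vuv = -1/3, Gamma_vvv = 0

E = 10, F = 0, G = 9 at the point
E_u = 0, E_v = 0, F_u = 0, F_v = 0, G_u = -6, G_v = 0
EG - F^2 = 90;  g^inv = (1/90) * [[9, 0], [0, 10]]
first-kind symbols [ij,l] = (1/2)(d_i g_jl + d_j g_il - d_l g_ij): [uu,u] = E_u/2 = 0, [uu,v] = F_u - E_v/2 = 0, [uv,u] = E_v/2 = 0, [uv,v] = G_u/2 = -3, [vv,u] = F_v - G_u/2 = 3, [vv,v] = G_v/2 = 0
Gamma^u_ij = (G*[ij,u] - F*[ij,v])/(EG - F^2), Gamma^v_ij = (E*[ij,v] - F*[ij,u])/(EG - F^2)


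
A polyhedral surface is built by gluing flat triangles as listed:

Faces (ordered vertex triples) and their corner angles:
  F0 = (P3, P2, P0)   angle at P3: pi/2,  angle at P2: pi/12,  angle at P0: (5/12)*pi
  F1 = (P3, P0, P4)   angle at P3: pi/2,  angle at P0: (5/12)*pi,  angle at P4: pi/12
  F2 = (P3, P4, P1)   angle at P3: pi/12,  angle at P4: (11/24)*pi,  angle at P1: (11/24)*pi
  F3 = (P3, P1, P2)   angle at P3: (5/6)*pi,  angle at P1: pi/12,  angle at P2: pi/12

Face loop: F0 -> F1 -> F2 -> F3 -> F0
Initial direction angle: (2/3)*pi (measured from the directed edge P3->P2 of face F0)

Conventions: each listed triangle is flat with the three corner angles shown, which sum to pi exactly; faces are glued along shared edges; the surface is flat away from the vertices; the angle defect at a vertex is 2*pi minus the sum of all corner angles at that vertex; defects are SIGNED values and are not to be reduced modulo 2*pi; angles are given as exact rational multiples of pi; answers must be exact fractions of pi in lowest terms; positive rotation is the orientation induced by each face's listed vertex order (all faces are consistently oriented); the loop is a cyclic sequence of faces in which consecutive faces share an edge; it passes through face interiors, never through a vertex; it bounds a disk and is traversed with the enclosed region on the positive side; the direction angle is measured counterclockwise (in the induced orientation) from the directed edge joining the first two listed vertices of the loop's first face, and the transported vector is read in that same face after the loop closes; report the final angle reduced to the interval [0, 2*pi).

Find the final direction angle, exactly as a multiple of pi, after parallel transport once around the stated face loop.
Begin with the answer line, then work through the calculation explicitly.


Answer: final direction angle = (3/4)*pi

enclosed vertex P3: corner angles sum to (23/12)*pi, defect = 2*pi - (23/12)*pi = pi/12
the rotation equals the total enclosed defect, so the final angle is initial + defects (mod 2*pi)
final angle = (2/3)*pi + pi/12 = (3/4)*pi (mod 2*pi)


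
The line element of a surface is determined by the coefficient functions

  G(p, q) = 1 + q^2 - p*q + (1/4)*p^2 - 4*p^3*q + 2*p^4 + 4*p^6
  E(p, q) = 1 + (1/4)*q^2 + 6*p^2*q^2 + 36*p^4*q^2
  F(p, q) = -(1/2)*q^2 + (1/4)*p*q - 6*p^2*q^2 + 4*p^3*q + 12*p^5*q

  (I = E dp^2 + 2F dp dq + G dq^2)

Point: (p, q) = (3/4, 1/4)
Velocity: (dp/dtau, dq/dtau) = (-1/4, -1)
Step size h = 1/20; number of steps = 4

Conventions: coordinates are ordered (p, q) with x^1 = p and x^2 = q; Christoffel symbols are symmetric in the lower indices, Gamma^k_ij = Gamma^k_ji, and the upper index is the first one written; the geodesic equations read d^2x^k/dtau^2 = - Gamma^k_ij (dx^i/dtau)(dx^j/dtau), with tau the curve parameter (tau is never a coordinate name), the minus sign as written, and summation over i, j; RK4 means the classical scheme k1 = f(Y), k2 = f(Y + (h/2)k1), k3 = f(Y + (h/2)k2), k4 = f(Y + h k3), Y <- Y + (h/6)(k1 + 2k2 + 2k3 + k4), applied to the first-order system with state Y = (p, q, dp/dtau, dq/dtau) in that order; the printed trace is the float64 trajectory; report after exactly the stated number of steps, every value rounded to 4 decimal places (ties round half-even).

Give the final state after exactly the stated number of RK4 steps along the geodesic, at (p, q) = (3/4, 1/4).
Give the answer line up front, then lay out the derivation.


Answer: p = 0.6938, q = 0.0409, dp/dtau = -0.3019, dq/dtau = -1.0974

f(Y) = (dp/dtau, dq/dtau, -Gamma^p_ij Y'^i Y'^j, -Gamma^q_ij Y'^i Y'^j) with the Gammas evaluated at the stage position; h = 0.050000; intermediate values shown to 6 dp
step 0: p = 0.7500, q = 0.2500, dp/dtau = -0.2500, dq/dtau = -1.0000
step 1:
  k1: at (p, q) = (0.750000, 0.250000), (dp/dtau, dq/dtau) = (-0.250000, -1.000000); Gamma_ppp = 0.757637, Gamma_ppq = 1.304820, Gamma_pqq = -0.336728, Gamma_qpp = 0.757637, Gamma_qpq = 1.304820, Gamma_qqq = -0.336728; k1 = (-0.250000, -1.000000, -0.363035, -0.363035)
  k2: at (p, q) = (0.743750, 0.225000), (dp/dtau, dq/dtau) = (-0.259076, -1.009076); Gamma_ppp = 0.644170, Gamma_ppq = 1.225061, Gamma_pqq = -0.320782, Gamma_qpp = 0.726960, Gamma_qpq = 1.382508, Gamma_qqq = -0.362009; k2 = (-0.259076, -1.009076, -0.357134, -0.403034)
  k3: at (p, q) = (0.743523, 0.224773), (dp/dtau, dq/dtau) = (-0.258928, -1.010076); Gamma_ppp = 0.643177, Gamma_ppq = 1.224132, Gamma_pqq = -0.320709, Gamma_qpp = 0.726478, Gamma_qpq = 1.382675, Gamma_qqq = -0.362245; k3 = (-0.258928, -1.010076, -0.356229, -0.402366)
  k4: at (p, q) = (0.737054, 0.199496), (dp/dtau, dq/dtau) = (-0.267811, -1.020118); Gamma_ppp = 0.528691, Gamma_ppq = 1.126460, Gamma_pqq = -0.299631, Gamma_qpp = 0.683655, Gamma_qpq = 1.456636, Gamma_qqq = -0.387456; k4 = (-0.267811, -1.020118, -0.341607, -0.441735)
  Y <- Y + (h/6)(k1 + 2k2 + 2k3 + k4): p = 0.7371, q = 0.1995, dp/dtau = -0.2678, dq/dtau = -1.0201
step 2:
  k1: at (p, q) = (0.737052, 0.199513), (dp/dtau, dq/dtau) = (-0.267761, -1.020130); Gamma_ppp = 0.528768, Gamma_ppq = 1.126526, Gamma_pqq = -0.299650, Gamma_qpp = 0.683683, Gamma_qpq = 1.456567, Gamma_qqq = -0.387440; k1 = (-0.267761, -1.020130, -0.341500, -0.441549)
  k2: at (p, q) = (0.730357, 0.174010), (dp/dtau, dq/dtau) = (-0.276299, -1.031168); Gamma_ppp = 0.416786, Gamma_ppq = 1.011316, Gamma_pqq = -0.273289, Gamma_qpp = 0.628062, Gamma_qpq = 1.523967, Gamma_qqq = -0.411824; k2 = (-0.276299, -1.031168, -0.317497, -0.478440)
  k3: at (p, q) = (0.730144, 0.173734), (dp/dtau, dq/dtau) = (-0.275699, -1.032091); Gamma_ppp = 0.415615, Gamma_ppq = 1.009862, Gamma_pqq = -0.273034, Gamma_qpp = 0.627277, Gamma_qpq = 1.524156, Gamma_qqq = -0.412083; k3 = (-0.275699, -1.032091, -0.315456, -0.476109)
  k4: at (p, q) = (0.723267, 0.147909), (dp/dtau, dq/dtau) = (-0.283534, -1.043935); Gamma_ppp = 0.309626, Gamma_ppq = 0.877625, Gamma_pqq = -0.241193, Gamma_qpp = 0.558293, Gamma_qpq = 1.582464, Gamma_qqq = -0.434900; k4 = (-0.283534, -1.043935, -0.281578, -0.507720)
  Y <- Y + (h/6)(k1 + 2k2 + 2k3 + k4): p = 0.7233, q = 0.1479, dp/dtau = -0.2835, dq/dtau = -1.0439
step 3:
  k1: at (p, q) = (0.723257, 0.147925), (dp/dtau, dq/dtau) = (-0.283503, -1.043949); Gamma_ppp = 0.309690, Gamma_ppq = 0.877702, Gamma_pqq = -0.241219, Gamma_qpp = 0.558331, Gamma_qpq = 1.582381, Gamma_qqq = -0.434886; k1 = (-0.283503, -1.043949, -0.281537, -0.507574)
  k2: at (p, q) = (0.716170, 0.121826), (dp/dtau, dq/dtau) = (-0.290541, -1.056639); Gamma_ppp = 0.213962, Gamma_ppq = 0.731082, Gamma_pqq = -0.204362, Gamma_qpp = 0.476657, Gamma_qpq = 1.628677, Gamma_qqq = -0.455269; k2 = (-0.290541, -1.056639, -0.238775, -0.531934)
  k3: at (p, q) = (0.715994, 0.121509), (dp/dtau, dq/dtau) = (-0.289472, -1.057248); Gamma_ppp = 0.212882, Gamma_ppq = 0.729162, Gamma_pqq = -0.203911, Gamma_qpp = 0.475537, Gamma_qpq = 1.628805, Gamma_qqq = -0.455497; k3 = (-0.289472, -1.057248, -0.236223, -0.527677)
  k4: at (p, q) = (0.708784, 0.095063), (dp/dtau, dq/dtau) = (-0.295314, -1.070333); Gamma_ppp = 0.131418, Gamma_ppq = 0.571193, Gamma_pqq = -0.162536, Gamma_qpp = 0.382161, Gamma_qpq = 1.661018, Gamma_qqq = -0.472653; k4 = (-0.295314, -1.070333, -0.186348, -0.541895)
  Y <- Y + (h/6)(k1 + 2k2 + 2k3 + k4): p = 0.7088, q = 0.0951, dp/dtau = -0.2953, dq/dtau = -1.0704
step 4:
  k1: at (p, q) = (0.708767, 0.095074), (dp/dtau, dq/dtau) = (-0.295319, -1.070355); Gamma_ppp = 0.131450, Gamma_ppq = 0.571251, Gamma_pqq = -0.162559, Gamma_qpp = 0.382194, Gamma_qpq = 1.660925, Gamma_qqq = -0.472645; k1 = (-0.295319, -1.070355, -0.186366, -0.541864)
  k2: at (p, q) = (0.701384, 0.068316), (dp/dtau, dq/dtau) = (-0.299978, -1.083902); Gamma_ppp = 0.067748, Gamma_ppq = 0.406691, Gamma_pqq = -0.117826, Gamma_qpp = 0.279396, Gamma_qpq = 1.677215, Gamma_qqq = -0.485919; k2 = (-0.299978, -1.083902, -0.132138, -0.544945)
  k3: at (p, q) = (0.701268, 0.067977), (dp/dtau, dq/dtau) = (-0.298622, -1.083979); Gamma_ppp = 0.067071, Gamma_ppq = 0.404588, Gamma_pqq = -0.117250, Gamma_qpp = 0.278045, Gamma_qpq = 1.677220, Gamma_qqq = -0.486058; k3 = (-0.298622, -1.083979, -0.130142, -0.539504)
  k4: at (p, q) = (0.693836, 0.040876), (dp/dtau, dq/dtau) = (-0.301826, -1.097330); Gamma_ppp = 0.023952, Gamma_ppq = 0.238472, Gamma_pqq = -0.070378, Gamma_qpp = 0.168449, Gamma_qpq = 1.677132, Gamma_qqq = -0.494955; k4 = (-0.301826, -1.097330, -0.075403, -0.530293)
  Y <- Y + (h/6)(k1 + 2k2 + 2k3 + k4): p = 0.6938, q = 0.0409, dp/dtau = -0.3019, dq/dtau = -1.0974


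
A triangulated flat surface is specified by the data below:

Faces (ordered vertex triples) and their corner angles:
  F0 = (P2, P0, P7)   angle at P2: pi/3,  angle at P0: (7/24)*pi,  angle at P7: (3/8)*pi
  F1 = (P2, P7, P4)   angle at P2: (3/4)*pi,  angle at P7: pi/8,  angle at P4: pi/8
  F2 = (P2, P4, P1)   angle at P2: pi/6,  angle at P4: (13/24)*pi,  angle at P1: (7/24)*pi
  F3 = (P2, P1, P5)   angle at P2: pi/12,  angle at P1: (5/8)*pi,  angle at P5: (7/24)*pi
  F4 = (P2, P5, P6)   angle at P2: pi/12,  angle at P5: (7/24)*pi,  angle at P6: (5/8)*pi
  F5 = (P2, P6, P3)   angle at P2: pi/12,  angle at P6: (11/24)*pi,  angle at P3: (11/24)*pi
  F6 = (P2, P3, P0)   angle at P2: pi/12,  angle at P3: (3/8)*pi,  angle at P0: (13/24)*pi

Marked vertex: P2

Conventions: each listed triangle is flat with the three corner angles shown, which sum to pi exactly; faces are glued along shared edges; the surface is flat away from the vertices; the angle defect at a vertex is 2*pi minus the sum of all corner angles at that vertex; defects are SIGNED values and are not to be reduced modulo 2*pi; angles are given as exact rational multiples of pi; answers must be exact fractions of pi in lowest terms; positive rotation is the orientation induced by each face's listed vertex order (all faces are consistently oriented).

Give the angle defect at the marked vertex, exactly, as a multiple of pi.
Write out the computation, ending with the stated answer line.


Sum of corner angles at P2: (19/12)*pi
defect = 2*pi - (19/12)*pi

Answer: defect(P2) = (5/12)*pi


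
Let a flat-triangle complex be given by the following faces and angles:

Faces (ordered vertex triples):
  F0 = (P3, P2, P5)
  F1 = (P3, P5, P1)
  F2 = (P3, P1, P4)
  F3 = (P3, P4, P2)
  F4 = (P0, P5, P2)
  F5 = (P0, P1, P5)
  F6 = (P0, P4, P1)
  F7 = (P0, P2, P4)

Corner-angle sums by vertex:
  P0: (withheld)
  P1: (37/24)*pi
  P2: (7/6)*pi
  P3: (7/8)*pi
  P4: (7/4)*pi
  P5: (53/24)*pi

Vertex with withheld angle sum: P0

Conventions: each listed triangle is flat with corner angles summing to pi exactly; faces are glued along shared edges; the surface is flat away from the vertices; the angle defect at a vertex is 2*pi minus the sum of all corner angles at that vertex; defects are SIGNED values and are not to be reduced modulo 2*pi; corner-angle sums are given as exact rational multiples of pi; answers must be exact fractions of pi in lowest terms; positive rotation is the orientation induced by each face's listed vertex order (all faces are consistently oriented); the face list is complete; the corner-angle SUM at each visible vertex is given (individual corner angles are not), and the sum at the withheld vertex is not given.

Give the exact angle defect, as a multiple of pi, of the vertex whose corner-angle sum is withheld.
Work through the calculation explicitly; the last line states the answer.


V = 6, E = 12, F = 8; chi = V - E + F = 2
Gauss-Bonnet: total defect = 2*pi*chi = 4*pi; visible defects sum to (59/24)*pi

Answer: defect(P0) = (37/24)*pi


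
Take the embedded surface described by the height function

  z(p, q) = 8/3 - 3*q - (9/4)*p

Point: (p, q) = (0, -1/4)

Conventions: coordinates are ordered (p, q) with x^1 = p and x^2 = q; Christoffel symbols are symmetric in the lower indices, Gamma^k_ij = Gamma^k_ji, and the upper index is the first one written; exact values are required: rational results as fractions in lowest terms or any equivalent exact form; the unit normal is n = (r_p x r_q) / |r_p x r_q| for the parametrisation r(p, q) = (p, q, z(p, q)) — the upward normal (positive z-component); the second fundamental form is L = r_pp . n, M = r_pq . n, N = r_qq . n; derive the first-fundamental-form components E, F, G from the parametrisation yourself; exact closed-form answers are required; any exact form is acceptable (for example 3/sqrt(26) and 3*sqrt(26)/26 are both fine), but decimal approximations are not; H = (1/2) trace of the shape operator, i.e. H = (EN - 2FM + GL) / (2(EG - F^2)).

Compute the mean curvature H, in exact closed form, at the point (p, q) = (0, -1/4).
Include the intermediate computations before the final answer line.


z_p = -9/4, z_q = -3, z_pp = 0, z_pq = 0, z_qq = 0
E = 97/16, F = 27/4, G = 10; answer radicand W^2 = 241/16
unnormalised second-form numerators: l = 0, m = 0, n = 0; L = l/sqrt(241/16), and similarly M = m/sqrt(W^2), N = n/sqrt(W^2)
H = (E*n - 2*F*m + G*l) / (2*(EG - F^2)*sqrt(W^2)); E*n - 2*F*m + G*l = 0, EG - F^2 = 241/16, so H = (0)/sqrt(241/16)

Answer: H = 0


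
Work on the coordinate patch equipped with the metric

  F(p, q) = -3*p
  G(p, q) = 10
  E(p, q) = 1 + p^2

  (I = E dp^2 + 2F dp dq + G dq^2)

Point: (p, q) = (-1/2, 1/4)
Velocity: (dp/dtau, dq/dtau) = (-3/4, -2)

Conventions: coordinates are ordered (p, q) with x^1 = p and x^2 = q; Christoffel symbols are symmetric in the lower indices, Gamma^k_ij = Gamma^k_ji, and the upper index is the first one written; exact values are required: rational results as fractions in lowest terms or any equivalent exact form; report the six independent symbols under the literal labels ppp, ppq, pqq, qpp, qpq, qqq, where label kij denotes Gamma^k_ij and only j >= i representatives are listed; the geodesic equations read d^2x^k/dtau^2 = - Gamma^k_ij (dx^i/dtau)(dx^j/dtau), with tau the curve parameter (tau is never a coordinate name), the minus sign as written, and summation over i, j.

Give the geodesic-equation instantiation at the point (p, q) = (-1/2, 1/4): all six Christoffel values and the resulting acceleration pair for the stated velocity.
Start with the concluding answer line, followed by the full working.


Answer: Gamma_ppp = -2/41, Gamma_ppq = 0, Gamma_pqq = 0, Gamma_qpp = -12/41, Gamma_qpq = 0, Gamma_qqq = 0; accelerations (d^2p/dtau^2, d^2q/dtau^2) = (9/328, 27/164)

E = 5/4, F = 3/2, G = 10 at the point
E_p = -1, E_q = 0, F_p = -3, F_q = 0, G_p = 0, G_q = 0
EG - F^2 = 41/4;  g^inv = (4/41) * [[10, -3/2], [-3/2, 5/4]]
first-kind symbols [ij,l] = (1/2)(d_i g_jl + d_j g_il - d_l g_ij): [pp,p] = E_p/2 = -1/2, [pp,q] = F_p - E_q/2 = -3, [pq,p] = E_q/2 = 0, [pq,q] = G_p/2 = 0, [qq,p] = F_q - G_p/2 = 0, [qq,q] = G_q/2 = 0
Gamma^p_ij = (G*[ij,p] - F*[ij,q])/(EG - F^2), Gamma^q_ij = (E*[ij,q] - F*[ij,p])/(EG - F^2)
Gamma_ppp = -2/41, Gamma_ppq = 0, Gamma_pqq = 0, Gamma_qpp = -12/41, Gamma_qpq = 0, Gamma_qqq = 0
d^2p/dtau^2 = -(Gamma_ppp*(-3/4)^2 + 2*Gamma_ppq*(-3/4)*(-2) + Gamma_pqq*(-2)^2) = 9/328
d^2q/dtau^2 = -(Gamma_qpp*(-3/4)^2 + 2*Gamma_qpq*(-3/4)*(-2) + Gamma_qqq*(-2)^2) = 27/164


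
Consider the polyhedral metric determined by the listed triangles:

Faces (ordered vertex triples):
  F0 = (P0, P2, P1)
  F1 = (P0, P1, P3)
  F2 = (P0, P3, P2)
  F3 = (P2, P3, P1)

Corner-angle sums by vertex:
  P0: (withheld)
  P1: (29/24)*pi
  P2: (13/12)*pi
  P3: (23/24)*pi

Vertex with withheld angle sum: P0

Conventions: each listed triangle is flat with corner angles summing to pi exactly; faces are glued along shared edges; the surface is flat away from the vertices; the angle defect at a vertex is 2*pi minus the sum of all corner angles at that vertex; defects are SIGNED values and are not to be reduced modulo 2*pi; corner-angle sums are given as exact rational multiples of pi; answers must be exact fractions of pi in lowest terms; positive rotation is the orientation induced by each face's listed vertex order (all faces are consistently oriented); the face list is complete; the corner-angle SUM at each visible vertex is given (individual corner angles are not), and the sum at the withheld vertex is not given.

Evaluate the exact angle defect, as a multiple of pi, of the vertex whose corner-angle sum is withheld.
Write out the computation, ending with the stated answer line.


V = 4, E = 6, F = 4; chi = V - E + F = 2
Gauss-Bonnet: total defect = 2*pi*chi = 4*pi; visible defects sum to (11/4)*pi

Answer: defect(P0) = (5/4)*pi


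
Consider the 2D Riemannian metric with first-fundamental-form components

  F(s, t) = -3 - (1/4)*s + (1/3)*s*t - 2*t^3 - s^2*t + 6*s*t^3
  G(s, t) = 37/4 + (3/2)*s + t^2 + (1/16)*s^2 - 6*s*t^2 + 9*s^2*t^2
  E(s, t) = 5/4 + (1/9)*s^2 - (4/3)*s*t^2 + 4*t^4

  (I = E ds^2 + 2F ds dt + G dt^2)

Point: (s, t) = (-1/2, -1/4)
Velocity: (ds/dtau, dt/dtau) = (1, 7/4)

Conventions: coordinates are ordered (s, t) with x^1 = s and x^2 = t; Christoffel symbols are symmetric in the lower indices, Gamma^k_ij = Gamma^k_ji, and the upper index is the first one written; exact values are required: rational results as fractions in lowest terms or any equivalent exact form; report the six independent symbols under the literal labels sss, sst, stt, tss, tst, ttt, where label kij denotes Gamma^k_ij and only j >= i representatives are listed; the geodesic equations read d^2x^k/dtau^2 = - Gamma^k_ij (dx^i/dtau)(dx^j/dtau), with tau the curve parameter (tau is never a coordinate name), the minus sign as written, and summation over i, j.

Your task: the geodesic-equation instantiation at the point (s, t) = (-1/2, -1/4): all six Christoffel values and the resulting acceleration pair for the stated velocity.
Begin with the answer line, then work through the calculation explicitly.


Answer: Gamma_sss = -70178/171041, Gamma_sst = -70944/171041, Gamma_stt = -681780/171041, Gamma_tss = -85858/513123, Gamma_tst = -16648/171041, Gamma_ttt = -236136/171041; accelerations (d^2s/dtau^2, d^2t/dtau^2) = (740441/52628, 373871/78942)

E = 769/576, F = -517/192, G = 285/32 at the point
E_s = -7/36, E_t = -7/12, F_s = -65/96, F_t = -65/48, G_s = 1/2, G_t = -25/8
EG - F^2 = 171041/36864;  g^inv = (36864/171041) * [[285/32, 517/192], [517/192, 769/576]]
first-kind symbols [ij,l] = (1/2)(d_i g_jl + d_j g_il - d_l g_ij): [ss,s] = E_s/2 = -7/72, [ss,t] = F_s - E_t/2 = -37/96, [st,s] = E_t/2 = -7/24, [st,t] = G_s/2 = 1/4, [tt,s] = F_t - G_s/2 = -77/48, [tt,t] = G_t/2 = -25/16
Gamma^s_ij = (G*[ij,s] - F*[ij,t])/(EG - F^2), Gamma^t_ij = (E*[ij,t] - F*[ij,s])/(EG - F^2)
Gamma_sss = -70178/171041, Gamma_sst = -70944/171041, Gamma_stt = -681780/171041, Gamma_tss = -85858/513123, Gamma_tst = -16648/171041, Gamma_ttt = -236136/171041
d^2s/dtau^2 = -(Gamma_sss*(1)^2 + 2*Gamma_sst*(1)*(7/4) + Gamma_stt*(7/4)^2) = 740441/52628
d^2t/dtau^2 = -(Gamma_tss*(1)^2 + 2*Gamma_tst*(1)*(7/4) + Gamma_ttt*(7/4)^2) = 373871/78942


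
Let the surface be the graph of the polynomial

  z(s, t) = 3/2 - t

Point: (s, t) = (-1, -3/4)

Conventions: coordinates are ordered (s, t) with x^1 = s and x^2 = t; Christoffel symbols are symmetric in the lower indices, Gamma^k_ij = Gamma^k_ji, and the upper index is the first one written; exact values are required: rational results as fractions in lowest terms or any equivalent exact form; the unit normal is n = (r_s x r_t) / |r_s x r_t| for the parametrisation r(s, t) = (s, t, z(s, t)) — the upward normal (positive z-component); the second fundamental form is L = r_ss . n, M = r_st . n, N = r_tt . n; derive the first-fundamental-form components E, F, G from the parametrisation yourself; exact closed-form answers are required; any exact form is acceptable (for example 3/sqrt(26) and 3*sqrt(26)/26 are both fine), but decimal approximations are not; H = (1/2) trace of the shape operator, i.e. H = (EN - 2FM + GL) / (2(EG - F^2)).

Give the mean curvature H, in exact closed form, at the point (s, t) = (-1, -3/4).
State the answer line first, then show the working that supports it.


Answer: H = 0

z_s = 0, z_t = -1, z_ss = 0, z_st = 0, z_tt = 0
E = 1, F = 0, G = 2; answer radicand W^2 = 2
unnormalised second-form numerators: l = 0, m = 0, n = 0; L = l/sqrt(2), and similarly M = m/sqrt(W^2), N = n/sqrt(W^2)
H = (E*n - 2*F*m + G*l) / (2*(EG - F^2)*sqrt(W^2)); E*n - 2*F*m + G*l = 0, EG - F^2 = 2, so H = (0)/sqrt(2)


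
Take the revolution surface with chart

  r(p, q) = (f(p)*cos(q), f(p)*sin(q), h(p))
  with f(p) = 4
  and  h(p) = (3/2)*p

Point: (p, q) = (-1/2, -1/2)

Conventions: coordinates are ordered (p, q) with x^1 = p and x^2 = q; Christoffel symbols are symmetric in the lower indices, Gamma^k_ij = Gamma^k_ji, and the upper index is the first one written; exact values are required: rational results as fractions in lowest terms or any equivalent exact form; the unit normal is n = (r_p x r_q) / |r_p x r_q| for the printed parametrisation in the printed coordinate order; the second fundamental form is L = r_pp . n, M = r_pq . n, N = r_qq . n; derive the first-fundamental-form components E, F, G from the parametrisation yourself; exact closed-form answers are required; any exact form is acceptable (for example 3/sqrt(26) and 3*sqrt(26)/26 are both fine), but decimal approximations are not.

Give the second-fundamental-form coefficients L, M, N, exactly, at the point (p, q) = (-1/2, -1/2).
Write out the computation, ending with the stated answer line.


f = 4, f' = 0, f'' = 0, h' = 3/2, h'' = 0
E = 9/4, F = 0, G = 16; answer radicand W^2 = 9/4
unnormalised second-form numerators: l = 0, m = 0, n = 6; L = l/sqrt(9/4), and similarly M = m/sqrt(W^2), N = n/sqrt(W^2)

Answer: L = 0, M = 0, N = 4


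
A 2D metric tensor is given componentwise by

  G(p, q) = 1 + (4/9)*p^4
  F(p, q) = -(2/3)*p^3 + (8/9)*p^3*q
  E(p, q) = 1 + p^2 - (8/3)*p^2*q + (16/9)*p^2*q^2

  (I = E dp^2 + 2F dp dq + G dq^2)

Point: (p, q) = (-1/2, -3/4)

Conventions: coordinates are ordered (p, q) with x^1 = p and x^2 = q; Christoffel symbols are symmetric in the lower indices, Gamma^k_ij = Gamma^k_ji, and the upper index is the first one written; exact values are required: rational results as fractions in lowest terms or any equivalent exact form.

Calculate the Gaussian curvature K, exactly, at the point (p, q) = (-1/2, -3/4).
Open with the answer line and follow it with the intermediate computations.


Answer: K = -576/5329

E = 2, F = 1/6, G = 37/36, EG - F^2 = 73/36 at the point
E_p = -4, E_q = -4/3, F_p = -1, F_q = -1/9, G_p = -2/9, G_q = 0
E_qq = 8/9, F_pq = 2/3, G_pp = 4/3
Brioschi: K = (det M1 - det M2) / (EG - F^2)^2 with the standard first/second-derivative matrices M1, M2.
M1 = [[-E_qq/2 + F_pq - G_pp/2, E_p/2, F_p - E_q/2], [F_q - G_p/2, E, F], [G_q/2, F, G]] = [[-4/9, -2, -1/3], [0, 2, 1/6], [0, 1/6, 37/36]]; det M1 = -73/81
M2 = [[0, E_q/2, G_p/2], [E_q/2, E, F], [G_p/2, F, G]] = [[0, -2/3, -1/9], [-2/3, 2, 1/6], [-1/9, 1/6, 37/36]]; det M2 = -37/81
det M1 - det M2 = -4/9; K = -4/9 / (73/36)^2 = -576/5329


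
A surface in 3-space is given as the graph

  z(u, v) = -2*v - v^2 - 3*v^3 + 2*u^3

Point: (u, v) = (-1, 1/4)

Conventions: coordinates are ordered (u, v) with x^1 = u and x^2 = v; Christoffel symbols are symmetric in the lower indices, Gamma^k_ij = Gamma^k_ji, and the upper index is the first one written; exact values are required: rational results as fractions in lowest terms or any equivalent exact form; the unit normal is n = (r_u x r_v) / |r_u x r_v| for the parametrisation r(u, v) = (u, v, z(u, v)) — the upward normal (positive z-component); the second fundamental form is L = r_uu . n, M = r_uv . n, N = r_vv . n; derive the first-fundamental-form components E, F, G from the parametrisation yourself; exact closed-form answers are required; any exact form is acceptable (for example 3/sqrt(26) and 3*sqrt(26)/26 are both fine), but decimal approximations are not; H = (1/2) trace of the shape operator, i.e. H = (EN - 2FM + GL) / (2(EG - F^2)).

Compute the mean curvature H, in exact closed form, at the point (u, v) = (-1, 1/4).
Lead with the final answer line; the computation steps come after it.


Answer: H = -1952*sqrt(11873)/368063

z_u = 6, z_v = -49/16, z_uu = -12, z_uv = 0, z_vv = -13/2
E = 37, F = -147/8, G = 2657/256; answer radicand W^2 = 11873/256
unnormalised second-form numerators: l = -12, m = 0, n = -13/2; L = l/sqrt(11873/256), and similarly M = m/sqrt(W^2), N = n/sqrt(W^2)
H = (E*n - 2*F*m + G*l) / (2*(EG - F^2)*sqrt(W^2)); E*n - 2*F*m + G*l = -23363/64, EG - F^2 = 11873/256, so H = (-122/31)/sqrt(11873/256)


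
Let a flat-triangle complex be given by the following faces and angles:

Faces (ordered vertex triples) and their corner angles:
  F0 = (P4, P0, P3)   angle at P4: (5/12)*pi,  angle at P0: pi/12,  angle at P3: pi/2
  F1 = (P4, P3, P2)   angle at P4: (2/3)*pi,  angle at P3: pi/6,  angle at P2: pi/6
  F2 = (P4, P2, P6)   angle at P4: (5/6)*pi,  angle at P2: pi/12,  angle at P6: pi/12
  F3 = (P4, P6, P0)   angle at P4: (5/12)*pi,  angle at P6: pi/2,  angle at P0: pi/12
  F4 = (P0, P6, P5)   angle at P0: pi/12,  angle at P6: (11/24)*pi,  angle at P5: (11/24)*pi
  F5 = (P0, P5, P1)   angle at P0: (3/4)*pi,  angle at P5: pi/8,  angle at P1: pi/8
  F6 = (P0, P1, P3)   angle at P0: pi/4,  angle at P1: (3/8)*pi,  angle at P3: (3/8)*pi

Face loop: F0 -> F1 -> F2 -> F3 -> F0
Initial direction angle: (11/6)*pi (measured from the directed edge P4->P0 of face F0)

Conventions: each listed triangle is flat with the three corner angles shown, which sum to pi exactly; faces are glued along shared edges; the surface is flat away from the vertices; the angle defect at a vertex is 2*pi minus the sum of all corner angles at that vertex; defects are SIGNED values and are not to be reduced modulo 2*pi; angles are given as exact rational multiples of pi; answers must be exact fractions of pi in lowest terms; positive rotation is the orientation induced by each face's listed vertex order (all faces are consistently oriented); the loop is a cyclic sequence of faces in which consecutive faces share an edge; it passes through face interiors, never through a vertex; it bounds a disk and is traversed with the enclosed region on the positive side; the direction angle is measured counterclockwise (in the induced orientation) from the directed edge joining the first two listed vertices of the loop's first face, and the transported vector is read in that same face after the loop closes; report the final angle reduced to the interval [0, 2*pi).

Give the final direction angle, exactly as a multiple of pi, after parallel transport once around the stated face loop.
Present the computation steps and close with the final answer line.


enclosed vertex P4: corner angles sum to (7/3)*pi, defect = 2*pi - (7/3)*pi = -pi/3
by Gauss-Bonnet the loop rotates the vector by the enclosed defect sum (positive orientation, mod 2*pi)
final angle = (11/6)*pi - pi/3 = (3/2)*pi (mod 2*pi)

Answer: final direction angle = (3/2)*pi


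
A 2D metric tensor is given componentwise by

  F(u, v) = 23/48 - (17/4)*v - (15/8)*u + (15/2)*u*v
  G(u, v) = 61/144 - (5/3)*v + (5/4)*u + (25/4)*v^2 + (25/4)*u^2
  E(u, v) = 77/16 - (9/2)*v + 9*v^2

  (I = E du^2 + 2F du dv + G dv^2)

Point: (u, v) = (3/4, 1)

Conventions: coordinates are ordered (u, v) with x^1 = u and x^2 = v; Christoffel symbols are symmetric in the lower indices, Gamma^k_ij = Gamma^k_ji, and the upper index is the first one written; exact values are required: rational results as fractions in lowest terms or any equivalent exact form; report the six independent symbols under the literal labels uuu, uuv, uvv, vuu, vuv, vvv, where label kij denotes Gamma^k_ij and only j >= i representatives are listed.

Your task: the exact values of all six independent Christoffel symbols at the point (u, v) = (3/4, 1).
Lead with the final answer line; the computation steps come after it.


Answer: Gamma_uuu = 1161/202513, Gamma_uuv = 283281/405026, Gamma_uvv = -6899/15284, Gamma_vuu = -24138/202513, Gamma_vuv = 107019/202513, Gamma_vvv = 4539/7642

E = 149/16, F = 43/96, G = 5449/576 at the point
E_u = 0, E_v = 27/2, F_u = 45/8, F_v = 11/8, G_u = 85/8, G_v = 65/6
EG - F^2 = 202513/2304;  g^inv = (2304/202513) * [[5449/576, -43/96], [-43/96, 149/16]]
first-kind symbols [ij,l] = (1/2)(d_i g_jl + d_j g_il - d_l g_ij): [uu,u] = E_u/2 = 0, [uu,v] = F_u - E_v/2 = -9/8, [uv,u] = E_v/2 = 27/4, [uv,v] = G_u/2 = 85/16, [vv,u] = F_v - G_u/2 = -63/16, [vv,v] = G_v/2 = 65/12
Gamma^u_ij = (G*[ij,u] - F*[ij,v])/(EG - F^2), Gamma^v_ij = (E*[ij,v] - F*[ij,u])/(EG - F^2)


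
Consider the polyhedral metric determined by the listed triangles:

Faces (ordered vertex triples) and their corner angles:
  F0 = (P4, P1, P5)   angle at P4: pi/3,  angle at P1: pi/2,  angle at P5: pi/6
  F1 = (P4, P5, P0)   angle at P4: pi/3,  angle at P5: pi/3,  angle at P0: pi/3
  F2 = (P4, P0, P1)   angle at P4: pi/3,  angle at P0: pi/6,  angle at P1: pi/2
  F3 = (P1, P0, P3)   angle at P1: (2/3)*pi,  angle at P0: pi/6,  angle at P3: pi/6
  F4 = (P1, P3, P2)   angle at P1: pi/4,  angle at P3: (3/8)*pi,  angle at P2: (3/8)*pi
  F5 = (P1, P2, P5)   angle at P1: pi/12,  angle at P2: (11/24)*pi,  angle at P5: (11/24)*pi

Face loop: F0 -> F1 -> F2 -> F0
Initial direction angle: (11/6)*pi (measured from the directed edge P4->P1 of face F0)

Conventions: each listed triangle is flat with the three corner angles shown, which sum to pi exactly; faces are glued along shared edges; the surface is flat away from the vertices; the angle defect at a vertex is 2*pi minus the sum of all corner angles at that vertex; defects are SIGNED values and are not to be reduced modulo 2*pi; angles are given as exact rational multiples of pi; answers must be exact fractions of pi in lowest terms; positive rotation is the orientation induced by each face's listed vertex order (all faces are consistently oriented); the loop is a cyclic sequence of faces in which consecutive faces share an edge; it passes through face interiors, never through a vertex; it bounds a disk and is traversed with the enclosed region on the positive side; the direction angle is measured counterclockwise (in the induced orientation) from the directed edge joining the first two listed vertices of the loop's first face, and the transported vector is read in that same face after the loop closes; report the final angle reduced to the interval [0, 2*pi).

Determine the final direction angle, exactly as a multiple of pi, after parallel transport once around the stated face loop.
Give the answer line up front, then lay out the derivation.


Answer: final direction angle = (5/6)*pi

enclosed vertex P4: corner angles sum to pi, defect = 2*pi - pi = pi
transport around the loop rotates by the sum of enclosed defects; add to the initial angle mod 2*pi
final angle = (11/6)*pi + pi = (5/6)*pi (mod 2*pi)
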